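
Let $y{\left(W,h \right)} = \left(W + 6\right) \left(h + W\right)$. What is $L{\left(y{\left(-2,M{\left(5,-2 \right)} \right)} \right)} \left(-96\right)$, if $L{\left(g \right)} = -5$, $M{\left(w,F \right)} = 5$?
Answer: $480$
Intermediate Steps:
$y{\left(W,h \right)} = \left(6 + W\right) \left(W + h\right)$
$L{\left(y{\left(-2,M{\left(5,-2 \right)} \right)} \right)} \left(-96\right) = \left(-5\right) \left(-96\right) = 480$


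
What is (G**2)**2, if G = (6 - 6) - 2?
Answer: 16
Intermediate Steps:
G = -2 (G = 0 - 2 = -2)
(G**2)**2 = ((-2)**2)**2 = 4**2 = 16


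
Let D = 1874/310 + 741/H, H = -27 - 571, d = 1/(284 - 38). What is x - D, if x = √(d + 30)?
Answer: -34267/7130 + 11*√15006/246 ≈ 0.67157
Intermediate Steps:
d = 1/246 ≈ 0.0040650
H = -598
x = 11*√15006/246 (x = √(1/246 + 30) = √(7381/246) = 11*√15006/246 ≈ 5.4776)
D = 34267/7130 (D = 1874/310 + 741/(-598) = 1874*(1/310) + 741*(-1/598) = 937/155 - 57/46 = 34267/7130 ≈ 4.8060)
x - D = 11*√15006/246 - 1*34267/7130 = 11*√15006/246 - 34267/7130 = -34267/7130 + 11*√15006/246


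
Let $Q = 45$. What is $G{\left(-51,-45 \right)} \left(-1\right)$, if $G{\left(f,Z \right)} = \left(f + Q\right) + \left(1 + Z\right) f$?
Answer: $-2238$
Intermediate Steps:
$G{\left(f,Z \right)} = 45 + f + f \left(1 + Z\right)$ ($G{\left(f,Z \right)} = \left(f + 45\right) + \left(1 + Z\right) f = \left(45 + f\right) + f \left(1 + Z\right) = 45 + f + f \left(1 + Z\right)$)
$G{\left(-51,-45 \right)} \left(-1\right) = \left(45 + 2 \left(-51\right) - -2295\right) \left(-1\right) = \left(45 - 102 + 2295\right) \left(-1\right) = 2238 \left(-1\right) = -2238$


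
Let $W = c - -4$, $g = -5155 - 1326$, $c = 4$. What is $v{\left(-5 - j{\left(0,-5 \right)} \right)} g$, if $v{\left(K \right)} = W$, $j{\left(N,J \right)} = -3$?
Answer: $-51848$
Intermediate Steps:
$g = -6481$ ($g = -5155 - 1326 = -6481$)
$W = 8$ ($W = 4 - -4 = 4 + 4 = 8$)
$v{\left(K \right)} = 8$
$v{\left(-5 - j{\left(0,-5 \right)} \right)} g = 8 \left(-6481\right) = -51848$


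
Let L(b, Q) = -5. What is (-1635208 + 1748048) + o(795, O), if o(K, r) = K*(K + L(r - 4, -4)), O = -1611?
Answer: 740890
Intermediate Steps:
o(K, r) = K*(-5 + K) (o(K, r) = K*(K - 5) = K*(-5 + K))
(-1635208 + 1748048) + o(795, O) = (-1635208 + 1748048) + 795*(-5 + 795) = 112840 + 795*790 = 112840 + 628050 = 740890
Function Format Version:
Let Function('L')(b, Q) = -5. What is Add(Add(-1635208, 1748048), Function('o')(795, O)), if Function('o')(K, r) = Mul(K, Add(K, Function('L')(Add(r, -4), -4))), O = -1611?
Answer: 740890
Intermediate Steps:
Function('o')(K, r) = Mul(K, Add(-5, K)) (Function('o')(K, r) = Mul(K, Add(K, -5)) = Mul(K, Add(-5, K)))
Add(Add(-1635208, 1748048), Function('o')(795, O)) = Add(Add(-1635208, 1748048), Mul(795, Add(-5, 795))) = Add(112840, Mul(795, 790)) = Add(112840, 628050) = 740890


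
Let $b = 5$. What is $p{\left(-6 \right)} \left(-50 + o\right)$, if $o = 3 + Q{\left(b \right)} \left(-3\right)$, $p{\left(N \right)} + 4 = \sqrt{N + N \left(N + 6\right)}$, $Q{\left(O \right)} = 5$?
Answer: $248 - 62 i \sqrt{6} \approx 248.0 - 151.87 i$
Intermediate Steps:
$p{\left(N \right)} = -4 + \sqrt{N + N \left(6 + N\right)}$ ($p{\left(N \right)} = -4 + \sqrt{N + N \left(N + 6\right)} = -4 + \sqrt{N + N \left(6 + N\right)}$)
$o = -12$ ($o = 3 + 5 \left(-3\right) = 3 - 15 = -12$)
$p{\left(-6 \right)} \left(-50 + o\right) = \left(-4 + \sqrt{- 6 \left(7 - 6\right)}\right) \left(-50 - 12\right) = \left(-4 + \sqrt{\left(-6\right) 1}\right) \left(-62\right) = \left(-4 + \sqrt{-6}\right) \left(-62\right) = \left(-4 + i \sqrt{6}\right) \left(-62\right) = 248 - 62 i \sqrt{6}$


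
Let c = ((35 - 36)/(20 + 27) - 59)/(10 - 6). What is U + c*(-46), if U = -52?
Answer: 29457/47 ≈ 626.74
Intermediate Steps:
c = -1387/94 (c = (-1/47 - 59)/4 = (-1*1/47 - 59)*(¼) = (-1/47 - 59)*(¼) = -2774/47*¼ = -1387/94 ≈ -14.755)
U + c*(-46) = -52 - 1387/94*(-46) = -52 + 31901/47 = 29457/47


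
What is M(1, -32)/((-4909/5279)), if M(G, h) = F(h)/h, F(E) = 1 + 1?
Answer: 5279/78544 ≈ 0.067211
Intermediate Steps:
F(E) = 2
M(G, h) = 2/h
M(1, -32)/((-4909/5279)) = (2/(-32))/((-4909/5279)) = (2*(-1/32))/((-4909*1/5279)) = -1/(16*(-4909/5279)) = -1/16*(-5279/4909) = 5279/78544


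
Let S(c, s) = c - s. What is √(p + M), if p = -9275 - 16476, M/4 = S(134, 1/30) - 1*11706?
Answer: I*√16208805/15 ≈ 268.4*I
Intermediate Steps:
M = -694322/15 (M = 4*((134 - 1/30) - 1*11706) = 4*((134 - 1*1/30) - 11706) = 4*((134 - 1/30) - 11706) = 4*(4019/30 - 11706) = 4*(-347161/30) = -694322/15 ≈ -46288.)
p = -25751
√(p + M) = √(-25751 - 694322/15) = √(-1080587/15) = I*√16208805/15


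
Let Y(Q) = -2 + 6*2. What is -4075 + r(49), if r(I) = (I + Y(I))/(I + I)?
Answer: -399291/98 ≈ -4074.4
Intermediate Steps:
Y(Q) = 10 (Y(Q) = -2 + 12 = 10)
r(I) = (10 + I)/(2*I) (r(I) = (I + 10)/(I + I) = (10 + I)/((2*I)) = (10 + I)*(1/(2*I)) = (10 + I)/(2*I))
-4075 + r(49) = -4075 + (1/2)*(10 + 49)/49 = -4075 + (1/2)*(1/49)*59 = -4075 + 59/98 = -399291/98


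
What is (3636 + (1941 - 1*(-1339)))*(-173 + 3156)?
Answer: 20630428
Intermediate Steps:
(3636 + (1941 - 1*(-1339)))*(-173 + 3156) = (3636 + (1941 + 1339))*2983 = (3636 + 3280)*2983 = 6916*2983 = 20630428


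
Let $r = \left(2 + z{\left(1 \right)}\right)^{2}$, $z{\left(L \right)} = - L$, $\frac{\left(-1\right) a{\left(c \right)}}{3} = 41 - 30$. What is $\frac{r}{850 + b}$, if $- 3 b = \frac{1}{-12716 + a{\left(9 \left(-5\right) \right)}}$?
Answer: $\frac{38247}{32509951} \approx 0.0011765$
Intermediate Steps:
$a{\left(c \right)} = -33$ ($a{\left(c \right)} = - 3 \left(41 - 30\right) = \left(-3\right) 11 = -33$)
$r = 1$ ($r = \left(2 - 1\right)^{2} = 1^{2} = 1$)
$b = \frac{1}{38247}$ ($b = - \frac{1}{3 \left(-12716 - 33\right)} = - \frac{1}{3 \left(-12749\right)} = \left(- \frac{1}{3}\right) \left(- \frac{1}{12749}\right) = \frac{1}{38247} \approx 2.6146 \cdot 10^{-5}$)
$\frac{r}{850 + b} = 1 \frac{1}{850 + \frac{1}{38247}} = 1 \frac{1}{\frac{32509951}{38247}} = 1 \cdot \frac{38247}{32509951} = \frac{38247}{32509951}$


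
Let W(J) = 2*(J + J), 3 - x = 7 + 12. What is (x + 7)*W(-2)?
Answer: 72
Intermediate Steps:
x = -16 (x = 3 - (7 + 12) = 3 - 1*19 = 3 - 19 = -16)
W(J) = 4*J (W(J) = 2*(2*J) = 4*J)
(x + 7)*W(-2) = (-16 + 7)*(4*(-2)) = -9*(-8) = 72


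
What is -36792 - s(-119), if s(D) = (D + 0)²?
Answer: -50953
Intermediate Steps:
s(D) = D²
-36792 - s(-119) = -36792 - 1*(-119)² = -36792 - 1*14161 = -36792 - 14161 = -50953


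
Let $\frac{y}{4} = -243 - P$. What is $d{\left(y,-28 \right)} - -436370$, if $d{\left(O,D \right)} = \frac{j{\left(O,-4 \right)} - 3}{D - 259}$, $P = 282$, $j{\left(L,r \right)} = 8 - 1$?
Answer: $\frac{125238186}{287} \approx 4.3637 \cdot 10^{5}$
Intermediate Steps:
$j{\left(L,r \right)} = 7$
$y = -2100$ ($y = 4 \left(-243 - 282\right) = 4 \left(-525\right) = -2100$)
$d{\left(O,D \right)} = \frac{4}{-259 + D}$ ($d{\left(O,D \right)} = \frac{7 - 3}{D - 259} = \frac{4}{-259 + D}$)
$d{\left(y,-28 \right)} - -436370 = \frac{4}{-259 - 28} - -436370 = \frac{4}{-287} + 436370 = 4 \left(- \frac{1}{287}\right) + 436370 = - \frac{4}{287} + 436370 = \frac{125238186}{287}$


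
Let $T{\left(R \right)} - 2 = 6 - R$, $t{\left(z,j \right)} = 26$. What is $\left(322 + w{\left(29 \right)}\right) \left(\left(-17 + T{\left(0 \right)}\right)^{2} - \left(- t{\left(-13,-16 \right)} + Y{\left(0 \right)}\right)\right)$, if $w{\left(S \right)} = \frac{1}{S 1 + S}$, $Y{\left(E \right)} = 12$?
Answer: $\frac{1774315}{58} \approx 30592.0$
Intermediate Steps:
$T{\left(R \right)} = 8 - R$ ($T{\left(R \right)} = 2 - \left(-6 + R\right) = 8 - R$)
$w{\left(S \right)} = \frac{1}{2 S}$ ($w{\left(S \right)} = \frac{1}{S + S} = \frac{1}{2 S}$)
$\left(322 + w{\left(29 \right)}\right) \left(\left(-17 + T{\left(0 \right)}\right)^{2} - \left(- t{\left(-13,-16 \right)} + Y{\left(0 \right)}\right)\right) = \left(322 + \frac{1}{2 \cdot 29}\right) \left(\left(-17 + \left(8 - 0\right)\right)^{2} + \left(26 - 12\right)\right) = \left(322 + \frac{1}{2} \cdot \frac{1}{29}\right) \left(\left(-17 + \left(8 + 0\right)\right)^{2} + \left(26 - 12\right)\right) = \left(322 + \frac{1}{58}\right) \left(\left(-17 + 8\right)^{2} + 14\right) = \frac{18677 \left(\left(-9\right)^{2} + 14\right)}{58} = \frac{18677 \left(81 + 14\right)}{58} = \frac{18677}{58} \cdot 95 = \frac{1774315}{58}$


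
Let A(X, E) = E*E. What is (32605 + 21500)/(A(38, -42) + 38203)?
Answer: 54105/39967 ≈ 1.3537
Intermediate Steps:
A(X, E) = E²
(32605 + 21500)/(A(38, -42) + 38203) = (32605 + 21500)/((-42)² + 38203) = 54105/(1764 + 38203) = 54105/39967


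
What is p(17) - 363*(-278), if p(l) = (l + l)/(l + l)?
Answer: 100915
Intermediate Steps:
p(l) = 1 (p(l) = (2*l)/((2*l)) = (2*l)*(1/(2*l)) = 1)
p(17) - 363*(-278) = 1 - 363*(-278) = 1 + 100914 = 100915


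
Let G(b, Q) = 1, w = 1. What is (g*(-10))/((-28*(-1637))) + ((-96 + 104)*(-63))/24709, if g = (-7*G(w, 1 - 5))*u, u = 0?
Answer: -504/24709 ≈ -0.020397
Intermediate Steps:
g = 0 (g = -7*1*0 = -7*0 = 0)
(g*(-10))/((-28*(-1637))) + ((-96 + 104)*(-63))/24709 = (0*(-10))/((-28*(-1637))) + ((-96 + 104)*(-63))/24709 = 0/45836 + (8*(-63))*(1/24709) = 0*(1/45836) - 504*1/24709 = 0 - 504/24709 = -504/24709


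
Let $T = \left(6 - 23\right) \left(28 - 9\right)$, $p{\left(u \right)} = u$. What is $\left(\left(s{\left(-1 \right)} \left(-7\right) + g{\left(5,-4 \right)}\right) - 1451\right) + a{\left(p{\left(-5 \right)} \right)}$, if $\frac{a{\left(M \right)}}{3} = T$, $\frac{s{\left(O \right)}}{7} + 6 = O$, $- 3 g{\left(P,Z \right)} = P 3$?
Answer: $-2082$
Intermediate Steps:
$g{\left(P,Z \right)} = - P$ ($g{\left(P,Z \right)} = - \frac{P 3}{3} = - \frac{3 P}{3} = - P$)
$s{\left(O \right)} = -42 + 7 O$
$T = -323$ ($T = \left(-17\right) 19 = -323$)
$a{\left(M \right)} = -969$ ($a{\left(M \right)} = 3 \left(-323\right) = -969$)
$\left(\left(s{\left(-1 \right)} \left(-7\right) + g{\left(5,-4 \right)}\right) - 1451\right) + a{\left(p{\left(-5 \right)} \right)} = \left(\left(\left(-42 + 7 \left(-1\right)\right) \left(-7\right) - 5\right) - 1451\right) - 969 = \left(\left(\left(-42 - 7\right) \left(-7\right) - 5\right) - 1451\right) - 969 = \left(\left(\left(-49\right) \left(-7\right) - 5\right) - 1451\right) - 969 = \left(\left(343 - 5\right) - 1451\right) - 969 = \left(338 - 1451\right) - 969 = -1113 - 969 = -2082$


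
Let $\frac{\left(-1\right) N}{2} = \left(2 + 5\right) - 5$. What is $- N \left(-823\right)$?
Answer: $-3292$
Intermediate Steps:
$N = -4$ ($N = - 2 \left(\left(2 + 5\right) - 5\right) = - 2 \left(7 - 5\right) = \left(-2\right) 2 = -4$)
$- N \left(-823\right) = - \left(-4\right) \left(-823\right) = \left(-1\right) 3292 = -3292$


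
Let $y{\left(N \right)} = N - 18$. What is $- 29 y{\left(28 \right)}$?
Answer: $-290$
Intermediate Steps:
$y{\left(N \right)} = -18 + N$ ($y{\left(N \right)} = N - 18 = -18 + N$)
$- 29 y{\left(28 \right)} = - 29 \left(-18 + 28\right) = \left(-29\right) 10 = -290$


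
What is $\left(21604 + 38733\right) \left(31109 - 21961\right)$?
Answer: $551962876$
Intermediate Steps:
$\left(21604 + 38733\right) \left(31109 - 21961\right) = 60337 \cdot 9148 = 551962876$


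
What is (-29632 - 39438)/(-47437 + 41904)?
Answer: 69070/5533 ≈ 12.483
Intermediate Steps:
(-29632 - 39438)/(-47437 + 41904) = -69070/(-5533) = -69070*(-1/5533) = 69070/5533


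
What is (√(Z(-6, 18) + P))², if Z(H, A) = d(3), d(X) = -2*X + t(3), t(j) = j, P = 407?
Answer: 404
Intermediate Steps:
d(X) = 3 - 2*X (d(X) = -2*X + 3 = 3 - 2*X)
Z(H, A) = -3 (Z(H, A) = 3 - 2*3 = 3 - 6 = -3)
(√(Z(-6, 18) + P))² = (√(-3 + 407))² = (√404)² = (2*√101)² = 404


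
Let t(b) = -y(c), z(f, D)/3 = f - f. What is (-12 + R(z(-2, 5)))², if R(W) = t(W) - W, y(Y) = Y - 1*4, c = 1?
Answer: 81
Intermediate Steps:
z(f, D) = 0 (z(f, D) = 3*(f - f) = 3*0 = 0)
y(Y) = -4 + Y (y(Y) = Y - 4 = -4 + Y)
t(b) = 3 (t(b) = -(-4 + 1) = -1*(-3) = 3)
R(W) = 3 - W
(-12 + R(z(-2, 5)))² = (-12 + (3 - 1*0))² = (-12 + (3 + 0))² = (-12 + 3)² = (-9)² = 81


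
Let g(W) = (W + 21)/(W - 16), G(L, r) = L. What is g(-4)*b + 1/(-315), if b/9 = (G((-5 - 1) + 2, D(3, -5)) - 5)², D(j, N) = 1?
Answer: -780763/1260 ≈ -619.65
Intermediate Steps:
g(W) = (21 + W)/(-16 + W)
b = 729 (b = 9*(((-5 - 1) + 2) - 5)² = 9*((-6 + 2) - 5)² = 9*(-4 - 5)² = 9*(-9)² = 9*81 = 729)
g(-4)*b + 1/(-315) = ((21 - 4)/(-16 - 4))*729 + 1/(-315) = (17/(-20))*729 - 1/315 = -1/20*17*729 - 1/315 = -17/20*729 - 1/315 = -12393/20 - 1/315 = -780763/1260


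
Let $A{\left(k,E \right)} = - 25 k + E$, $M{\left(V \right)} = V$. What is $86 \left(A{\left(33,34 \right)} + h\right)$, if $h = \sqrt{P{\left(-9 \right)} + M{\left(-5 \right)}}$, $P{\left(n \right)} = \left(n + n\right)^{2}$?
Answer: $-68026 + 86 \sqrt{319} \approx -66490.0$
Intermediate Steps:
$P{\left(n \right)} = 4 n^{2}$ ($P{\left(n \right)} = \left(2 n\right)^{2} = 4 n^{2}$)
$A{\left(k,E \right)} = E - 25 k$
$h = \sqrt{319}$ ($h = \sqrt{4 \left(-9\right)^{2} - 5} = \sqrt{4 \cdot 81 - 5} = \sqrt{324 - 5} = \sqrt{319} \approx 17.861$)
$86 \left(A{\left(33,34 \right)} + h\right) = 86 \left(\left(34 - 825\right) + \sqrt{319}\right) = 86 \left(-791 + \sqrt{319}\right) = -68026 + 86 \sqrt{319}$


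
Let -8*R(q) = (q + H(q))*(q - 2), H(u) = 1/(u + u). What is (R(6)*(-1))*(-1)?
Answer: -73/24 ≈ -3.0417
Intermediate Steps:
H(u) = 1/(2*u)
R(q) = -(-2 + q)*(q + 1/(2*q))/8 (R(q) = -(q + 1/(2*q))*(q - 2)/8 = -(q + 1/(2*q))*(-2 + q)/8 = -(-2 + q)*(q + 1/(2*q))/8)
(R(6)*(-1))*(-1) = (((1/16)*(2 + 6*(-1 - 2*6² + 4*6))/6)*(-1))*(-1) = (((1/16)*(⅙)*(2 + 6*(-1 - 2*36 + 24)))*(-1))*(-1) = (((1/16)*(⅙)*(2 + 6*(-1 - 72 + 24)))*(-1))*(-1) = (((1/16)*(⅙)*(2 + 6*(-49)))*(-1))*(-1) = (((1/16)*(⅙)*(2 - 294))*(-1))*(-1) = (((1/16)*(⅙)*(-292))*(-1))*(-1) = -73/24*(-1)*(-1) = (73/24)*(-1) = -73/24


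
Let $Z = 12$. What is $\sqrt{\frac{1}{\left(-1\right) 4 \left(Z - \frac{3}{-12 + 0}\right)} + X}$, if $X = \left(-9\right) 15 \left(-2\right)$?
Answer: $\frac{\sqrt{13229}}{7} \approx 16.431$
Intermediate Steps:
$X = 270$ ($X = \left(-135\right) \left(-2\right) = 270$)
$\sqrt{\frac{1}{\left(-1\right) 4 \left(Z - \frac{3}{-12 + 0}\right)} + X} = \sqrt{\frac{1}{\left(-1\right) 4 \left(12 - \frac{3}{-12 + 0}\right)} + 270} = \sqrt{\frac{1}{\left(-4\right) \left(12 - \frac{3}{-12}\right)} + 270} = \sqrt{\frac{1}{\left(-4\right) \left(12 - - \frac{1}{4}\right)} + 270} = \sqrt{\frac{1}{\left(-4\right) \left(12 + \frac{1}{4}\right)} + 270} = \sqrt{\frac{1}{\left(-4\right) \frac{49}{4}} + 270} = \sqrt{\frac{1}{-49} + 270} = \sqrt{- \frac{1}{49} + 270} = \sqrt{\frac{13229}{49}} = \frac{\sqrt{13229}}{7}$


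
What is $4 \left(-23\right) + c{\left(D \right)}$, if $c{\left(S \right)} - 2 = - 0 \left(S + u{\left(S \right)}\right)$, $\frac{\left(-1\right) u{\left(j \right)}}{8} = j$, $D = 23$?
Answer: $-90$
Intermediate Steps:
$u{\left(j \right)} = - 8 j$
$c{\left(S \right)} = 2$ ($c{\left(S \right)} = 2 - 0 \left(S - 8 S\right) = 2 - 0 \left(- 7 S\right) = 2 - 0 = 2 + 0 = 2$)
$4 \left(-23\right) + c{\left(D \right)} = 4 \left(-23\right) + 2 = -92 + 2 = -90$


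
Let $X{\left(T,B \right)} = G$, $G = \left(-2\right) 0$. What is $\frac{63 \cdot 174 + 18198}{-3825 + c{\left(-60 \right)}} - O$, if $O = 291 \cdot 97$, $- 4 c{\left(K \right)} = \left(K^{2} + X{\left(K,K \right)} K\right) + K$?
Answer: $- \frac{4432611}{157} \approx -28233.0$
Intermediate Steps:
$G = 0$
$X{\left(T,B \right)} = 0$
$c{\left(K \right)} = - \frac{K}{4} - \frac{K^{2}}{4}$ ($c{\left(K \right)} = - \frac{\left(K^{2} + 0 K\right) + K}{4} = - \frac{\left(K^{2} + 0\right) + K}{4} = - \frac{K^{2} + K}{4} = - \frac{K + K^{2}}{4} = - \frac{K}{4} - \frac{K^{2}}{4}$)
$O = 28227$
$\frac{63 \cdot 174 + 18198}{-3825 + c{\left(-60 \right)}} - O = \frac{63 \cdot 174 + 18198}{-3825 - - 15 \left(1 - 60\right)} - 28227 = \frac{10962 + 18198}{-3825 - \left(-15\right) \left(-59\right)} - 28227 = \frac{29160}{-3825 - 885} - 28227 = \frac{29160}{-4710} - 28227 = 29160 \left(- \frac{1}{4710}\right) - 28227 = - \frac{972}{157} - 28227 = - \frac{4432611}{157}$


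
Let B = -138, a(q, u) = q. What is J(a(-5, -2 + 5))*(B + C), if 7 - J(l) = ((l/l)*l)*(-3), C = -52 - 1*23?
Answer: 1704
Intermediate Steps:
C = -75 (C = -52 - 23 = -75)
J(l) = 7 + 3*l (J(l) = 7 - (l/l)*l*(-3) = 7 - 1*l*(-3) = 7 - l*(-3) = 7 - (-3)*l = 7 + 3*l)
J(a(-5, -2 + 5))*(B + C) = (7 + 3*(-5))*(-138 - 75) = (7 - 15)*(-213) = -8*(-213) = 1704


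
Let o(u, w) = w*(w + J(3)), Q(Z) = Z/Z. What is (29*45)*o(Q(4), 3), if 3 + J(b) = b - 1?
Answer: 7830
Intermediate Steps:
Q(Z) = 1
J(b) = -4 + b (J(b) = -3 + (b - 1) = -3 + (-1 + b) = -4 + b)
o(u, w) = w*(-1 + w) (o(u, w) = w*(w + (-4 + 3)) = w*(w - 1) = w*(-1 + w))
(29*45)*o(Q(4), 3) = (29*45)*(3*(-1 + 3)) = 1305*(3*2) = 1305*6 = 7830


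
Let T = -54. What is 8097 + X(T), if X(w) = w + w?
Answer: 7989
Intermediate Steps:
X(w) = 2*w
8097 + X(T) = 8097 + 2*(-54) = 8097 - 108 = 7989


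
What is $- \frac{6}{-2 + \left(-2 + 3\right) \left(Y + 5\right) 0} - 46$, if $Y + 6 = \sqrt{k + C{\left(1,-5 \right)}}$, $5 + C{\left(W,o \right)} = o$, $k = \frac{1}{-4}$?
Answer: $-43$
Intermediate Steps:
$k = - \frac{1}{4} \approx -0.25$
$C{\left(W,o \right)} = -5 + o$
$Y = -6 + \frac{i \sqrt{41}}{2}$ ($Y = -6 + \sqrt{- \frac{1}{4} - 10} = -6 + \sqrt{- \frac{41}{4}} = -6 + \frac{i \sqrt{41}}{2} \approx -6.0 + 3.2016 i$)
$- \frac{6}{-2 + \left(-2 + 3\right) \left(Y + 5\right) 0} - 46 = - \frac{6}{-2 + \left(-2 + 3\right) \left(\left(-6 + \frac{i \sqrt{41}}{2}\right) + 5\right) 0} - 46 = - \frac{6}{-2 + 1 \left(-1 + \frac{i \sqrt{41}}{2}\right) 0} - 46 = - \frac{6}{-2 + \left(-1 + \frac{i \sqrt{41}}{2}\right) 0} - 46 = - \frac{6}{-2 + 0} - 46 = - \frac{6}{-2} - 46 = \left(-6\right) \left(- \frac{1}{2}\right) - 46 = 3 - 46 = -43$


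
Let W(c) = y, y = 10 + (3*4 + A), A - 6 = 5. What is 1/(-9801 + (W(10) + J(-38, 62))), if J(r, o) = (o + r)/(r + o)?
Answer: -1/9767 ≈ -0.00010239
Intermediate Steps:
A = 11 (A = 6 + 5 = 11)
J(r, o) = 1 (J(r, o) = (o + r)/(o + r) = 1)
y = 33 (y = 10 + (3*4 + 11) = 10 + (12 + 11) = 10 + 23 = 33)
W(c) = 33
1/(-9801 + (W(10) + J(-38, 62))) = 1/(-9801 + (33 + 1)) = 1/(-9801 + 34) = 1/(-9767) = -1/9767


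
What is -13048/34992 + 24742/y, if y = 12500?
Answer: 10979251/6834375 ≈ 1.6065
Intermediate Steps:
-13048/34992 + 24742/y = -13048/34992 + 24742/12500 = -13048*1/34992 + 24742*(1/12500) = -1631/4374 + 12371/6250 = 10979251/6834375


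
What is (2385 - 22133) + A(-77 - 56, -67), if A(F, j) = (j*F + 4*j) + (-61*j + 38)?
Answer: -6980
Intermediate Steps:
A(F, j) = 38 - 57*j + F*j (A(F, j) = (F*j + 4*j) + (38 - 61*j) = (4*j + F*j) + (38 - 61*j) = 38 - 57*j + F*j)
(2385 - 22133) + A(-77 - 56, -67) = (2385 - 22133) + (38 - 57*(-67) + (-77 - 56)*(-67)) = -19748 + (38 + 3819 - 133*(-67)) = -19748 + (38 + 3819 + 8911) = -19748 + 12768 = -6980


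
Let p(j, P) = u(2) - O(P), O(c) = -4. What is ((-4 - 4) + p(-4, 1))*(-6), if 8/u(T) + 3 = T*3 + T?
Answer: 72/5 ≈ 14.400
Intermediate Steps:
u(T) = 8/(-3 + 4*T) (u(T) = 8/(-3 + (T*3 + T)) = 8/(-3 + (3*T + T)) = 8/(-3 + 4*T))
p(j, P) = 28/5 (p(j, P) = 8/(-3 + 4*2) - 1*(-4) = 8/(-3 + 8) + 4 = 8/5 + 4 = 28/5)
((-4 - 4) + p(-4, 1))*(-6) = ((-4 - 4) + 28/5)*(-6) = (-8 + 28/5)*(-6) = -12/5*(-6) = 72/5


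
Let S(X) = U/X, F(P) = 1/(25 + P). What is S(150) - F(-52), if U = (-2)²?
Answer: 43/675 ≈ 0.063704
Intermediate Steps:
U = 4
S(X) = 4/X
S(150) - F(-52) = 4/150 - 1/(25 - 52) = 4*(1/150) - 1/(-27) = 2/75 - 1*(-1/27) = 2/75 + 1/27 = 43/675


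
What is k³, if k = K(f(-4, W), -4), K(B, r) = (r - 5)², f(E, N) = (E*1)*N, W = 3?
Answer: 531441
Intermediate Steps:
f(E, N) = E*N
K(B, r) = (-5 + r)²
k = 81 (k = (-5 - 4)² = (-9)² = 81)
k³ = 81³ = 531441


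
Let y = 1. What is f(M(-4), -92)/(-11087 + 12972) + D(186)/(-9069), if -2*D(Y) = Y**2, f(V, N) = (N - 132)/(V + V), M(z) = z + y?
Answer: 32945306/17095065 ≈ 1.9272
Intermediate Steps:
M(z) = 1 + z (M(z) = z + 1 = 1 + z)
f(V, N) = (-132 + N)/(2*V) (f(V, N) = (-132 + N)/((2*V)) = (-132 + N)*(1/(2*V)) = (-132 + N)/(2*V))
D(Y) = -Y**2/2
f(M(-4), -92)/(-11087 + 12972) + D(186)/(-9069) = ((-132 - 92)/(2*(1 - 4)))/(-11087 + 12972) - 1/2*186**2/(-9069) = ((1/2)*(-224)/(-3))/1885 - 1/2*34596*(-1/9069) = ((1/2)*(-1/3)*(-224))*(1/1885) - 17298*(-1/9069) = (112/3)*(1/1885) + 5766/3023 = 112/5655 + 5766/3023 = 32945306/17095065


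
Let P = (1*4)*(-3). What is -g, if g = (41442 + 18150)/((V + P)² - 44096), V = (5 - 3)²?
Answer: 7449/5504 ≈ 1.3534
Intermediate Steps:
P = -12 (P = 4*(-3) = -12)
V = 4 (V = 2² = 4)
g = -7449/5504 (g = (41442 + 18150)/((4 - 12)² - 44096) = 59592/((-8)² - 44096) = 59592/(64 - 44096) = 59592/(-44032) = 59592*(-1/44032) = -7449/5504 ≈ -1.3534)
-g = -1*(-7449/5504) = 7449/5504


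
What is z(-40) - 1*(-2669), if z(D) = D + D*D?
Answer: 4229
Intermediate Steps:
z(D) = D + D²
z(-40) - 1*(-2669) = -40*(1 - 40) - 1*(-2669) = -40*(-39) + 2669 = 1560 + 2669 = 4229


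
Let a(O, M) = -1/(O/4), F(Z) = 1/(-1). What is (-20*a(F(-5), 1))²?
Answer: 6400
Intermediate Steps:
F(Z) = -1
a(O, M) = -4/O (a(O, M) = -1/(O*(¼)) = -1/(O/4) = -4/O)
(-20*a(F(-5), 1))² = (-(-80)/(-1))² = (-(-80)*(-1))² = (-20*4)² = (-80)² = 6400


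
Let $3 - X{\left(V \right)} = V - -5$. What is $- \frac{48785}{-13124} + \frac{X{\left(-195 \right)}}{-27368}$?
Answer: $\frac{333153737}{89794408} \approx 3.7102$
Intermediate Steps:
$X{\left(V \right)} = -2 - V$ ($X{\left(V \right)} = 3 - \left(V - -5\right) = 3 - \left(V + 5\right) = 3 - \left(5 + V\right) = -2 - V$)
$- \frac{48785}{-13124} + \frac{X{\left(-195 \right)}}{-27368} = - \frac{48785}{-13124} + \frac{-2 - -195}{-27368} = \left(-48785\right) \left(- \frac{1}{13124}\right) + \left(-2 + 195\right) \left(- \frac{1}{27368}\right) = \frac{48785}{13124} + 193 \left(- \frac{1}{27368}\right) = \frac{48785}{13124} - \frac{193}{27368} = \frac{333153737}{89794408}$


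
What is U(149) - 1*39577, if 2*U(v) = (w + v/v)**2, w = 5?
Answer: -39559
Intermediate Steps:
U(v) = 18 (U(v) = (5 + v/v)**2/2 = (5 + 1)**2/2 = (1/2)*6**2 = (1/2)*36 = 18)
U(149) - 1*39577 = 18 - 1*39577 = 18 - 39577 = -39559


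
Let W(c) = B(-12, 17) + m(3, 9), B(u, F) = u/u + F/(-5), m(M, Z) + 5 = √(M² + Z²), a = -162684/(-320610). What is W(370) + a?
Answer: -73661/10687 + 3*√10 ≈ 2.5943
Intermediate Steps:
a = 27114/53435 (a = -162684*(-1/320610) = 27114/53435 ≈ 0.50742)
m(M, Z) = -5 + √(M² + Z²)
B(u, F) = 1 - F/5 (B(u, F) = 1 + F*(-⅕) = 1 - F/5)
W(c) = -37/5 + 3*√10 (W(c) = (1 - ⅕*17) + (-5 + √(3² + 9²)) = (1 - 17/5) + (-5 + √(9 + 81)) = -12/5 + (-5 + √90) = -12/5 + (-5 + 3*√10) = -37/5 + 3*√10)
W(370) + a = (-37/5 + 3*√10) + 27114/53435 = -73661/10687 + 3*√10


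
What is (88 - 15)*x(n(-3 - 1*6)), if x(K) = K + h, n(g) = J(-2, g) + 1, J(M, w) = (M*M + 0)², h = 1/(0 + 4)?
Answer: 5037/4 ≈ 1259.3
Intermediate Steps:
h = ¼ (h = 1/4 = ¼ ≈ 0.25000)
J(M, w) = M⁴ (J(M, w) = (M² + 0)² = (M²)² = M⁴)
n(g) = 17 (n(g) = (-2)⁴ + 1 = 16 + 1 = 17)
x(K) = ¼ + K (x(K) = K + ¼ = ¼ + K)
(88 - 15)*x(n(-3 - 1*6)) = (88 - 15)*(¼ + 17) = 73*(69/4) = 5037/4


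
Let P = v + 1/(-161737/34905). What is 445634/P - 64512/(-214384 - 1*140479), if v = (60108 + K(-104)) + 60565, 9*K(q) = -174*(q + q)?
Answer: 40316978961549717/10735130495854264 ≈ 3.7556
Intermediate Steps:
K(q) = -116*q/3 (K(q) = (-174*(q + q))/9 = (-348*q)/9 = -116*q/3)
v = 374083/3 (v = (60108 - 116/3*(-104)) + 60565 = (60108 + 12064/3) + 60565 = 192388/3 + 60565 = 374083/3 ≈ 1.2469e+5)
P = 60502957456/485211 (P = 374083/3 + 1/(-161737/34905) = 374083/3 - 34905/161737 = 60502957456/485211 ≈ 1.2469e+5)
445634/P - 64512/(-214384 - 1*140479) = 445634/(60502957456/485211) - 64512/(-214384 - 1*140479) = 445634*(485211/60502957456) - 64512/(-214384 - 140479) = 108113259387/30251478728 - 64512/(-354863) = 108113259387/30251478728 - 64512*(-1/354863) = 108113259387/30251478728 + 64512/354863 = 40316978961549717/10735130495854264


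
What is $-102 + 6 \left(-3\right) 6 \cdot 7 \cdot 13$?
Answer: $-9930$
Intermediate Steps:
$-102 + 6 \left(-3\right) 6 \cdot 7 \cdot 13 = -102 + \left(-18\right) 6 \cdot 91 = -102 - 9828 = -9930$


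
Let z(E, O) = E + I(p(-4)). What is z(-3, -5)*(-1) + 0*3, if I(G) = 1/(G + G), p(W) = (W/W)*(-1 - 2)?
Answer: 19/6 ≈ 3.1667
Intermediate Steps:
p(W) = -3 (p(W) = 1*(-3) = -3)
I(G) = 1/(2*G)
z(E, O) = -1/6 + E (z(E, O) = E + (1/2)/(-3) = E + (1/2)*(-1/3) = E - 1/6 = -1/6 + E)
z(-3, -5)*(-1) + 0*3 = (-1/6 - 3)*(-1) + 0*3 = -19/6*(-1) + 0 = 19/6 + 0 = 19/6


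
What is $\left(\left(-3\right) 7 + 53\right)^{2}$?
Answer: $1024$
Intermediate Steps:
$\left(\left(-3\right) 7 + 53\right)^{2} = \left(-21 + 53\right)^{2} = 32^{2} = 1024$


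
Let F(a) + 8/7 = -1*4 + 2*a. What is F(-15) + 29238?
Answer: 204420/7 ≈ 29203.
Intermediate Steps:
F(a) = -36/7 + 2*a (F(a) = -8/7 + (-1*4 + 2*a) = -8/7 + (-4 + 2*a) = -36/7 + 2*a)
F(-15) + 29238 = (-36/7 + 2*(-15)) + 29238 = (-36/7 - 30) + 29238 = -246/7 + 29238 = 204420/7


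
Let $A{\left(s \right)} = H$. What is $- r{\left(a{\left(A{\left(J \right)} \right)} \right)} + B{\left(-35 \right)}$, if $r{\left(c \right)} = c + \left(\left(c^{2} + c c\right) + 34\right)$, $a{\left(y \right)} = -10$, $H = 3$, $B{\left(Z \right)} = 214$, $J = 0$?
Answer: $-10$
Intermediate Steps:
$A{\left(s \right)} = 3$
$r{\left(c \right)} = 34 + c + 2 c^{2}$ ($r{\left(c \right)} = c + \left(\left(c^{2} + c^{2}\right) + 34\right) = c + \left(2 c^{2} + 34\right) = c + \left(34 + 2 c^{2}\right) = 34 + c + 2 c^{2}$)
$- r{\left(a{\left(A{\left(J \right)} \right)} \right)} + B{\left(-35 \right)} = - (34 - 10 + 2 \left(-10\right)^{2}) + 214 = - (34 - 10 + 2 \cdot 100) + 214 = - (34 - 10 + 200) + 214 = \left(-1\right) 224 + 214 = -224 + 214 = -10$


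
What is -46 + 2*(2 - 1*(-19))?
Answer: -4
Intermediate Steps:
-46 + 2*(2 - 1*(-19)) = -46 + 2*(2 + 19) = -46 + 2*21 = -46 + 42 = -4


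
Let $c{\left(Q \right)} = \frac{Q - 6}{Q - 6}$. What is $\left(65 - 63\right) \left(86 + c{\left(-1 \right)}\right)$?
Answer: $174$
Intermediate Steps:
$c{\left(Q \right)} = 1$ ($c{\left(Q \right)} = \frac{-6 + Q}{-6 + Q} = 1$)
$\left(65 - 63\right) \left(86 + c{\left(-1 \right)}\right) = \left(65 - 63\right) \left(86 + 1\right) = 2 \cdot 87 = 174$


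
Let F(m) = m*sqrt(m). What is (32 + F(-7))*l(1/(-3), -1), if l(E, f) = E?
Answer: -32/3 + 7*I*sqrt(7)/3 ≈ -10.667 + 6.1734*I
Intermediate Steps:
F(m) = m**(3/2)
(32 + F(-7))*l(1/(-3), -1) = (32 + (-7)**(3/2))/(-3) = (32 - 7*I*sqrt(7))*(-1/3) = -32/3 + 7*I*sqrt(7)/3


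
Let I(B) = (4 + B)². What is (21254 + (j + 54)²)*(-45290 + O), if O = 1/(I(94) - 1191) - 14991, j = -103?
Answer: -11996492550060/8413 ≈ -1.4259e+9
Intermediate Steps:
O = -126119282/8413 (O = 1/((4 + 94)² - 1191) - 14991 = 1/(98² - 1191) - 14991 = 1/(9604 - 1191) - 14991 = 1/8413 - 14991 = -126119282/8413 ≈ -14991.)
(21254 + (j + 54)²)*(-45290 + O) = (21254 + (-103 + 54)²)*(-45290 - 126119282/8413) = (21254 + (-49)²)*(-507144052/8413) = (21254 + 2401)*(-507144052/8413) = 23655*(-507144052/8413) = -11996492550060/8413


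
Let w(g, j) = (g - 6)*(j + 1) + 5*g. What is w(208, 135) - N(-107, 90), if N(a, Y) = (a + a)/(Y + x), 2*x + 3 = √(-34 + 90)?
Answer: 891731532/31273 - 856*√14/31273 ≈ 28514.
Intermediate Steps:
x = -3/2 + √14 (x = -3/2 + √(-34 + 90)/2 = -3/2 + √56/2 = -3/2 + (2*√14)/2 = -3/2 + √14 ≈ 2.2417)
N(a, Y) = 2*a/(-3/2 + Y + √14) (N(a, Y) = (a + a)/(Y + (-3/2 + √14)) = (2*a)/(-3/2 + Y + √14) = 2*a/(-3/2 + Y + √14))
w(g, j) = 5*g + (1 + j)*(-6 + g) (w(g, j) = (-6 + g)*(1 + j) + 5*g = (1 + j)*(-6 + g) + 5*g = 5*g + (1 + j)*(-6 + g))
w(208, 135) - N(-107, 90) = (-6 - 6*135 + 6*208 + 208*135) - 4*(-107)/(-3 + 2*90 + 2*√14) = (-6 - 810 + 1248 + 28080) - 4*(-107)/(-3 + 180 + 2*√14) = 28512 - 4*(-107)/(177 + 2*√14) = 28512 - (-428)/(177 + 2*√14) = 28512 + 428/(177 + 2*√14)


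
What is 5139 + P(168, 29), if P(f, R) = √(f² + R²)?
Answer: 5139 + √29065 ≈ 5309.5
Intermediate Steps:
P(f, R) = √(R² + f²)
5139 + P(168, 29) = 5139 + √(29² + 168²) = 5139 + √(841 + 28224) = 5139 + √29065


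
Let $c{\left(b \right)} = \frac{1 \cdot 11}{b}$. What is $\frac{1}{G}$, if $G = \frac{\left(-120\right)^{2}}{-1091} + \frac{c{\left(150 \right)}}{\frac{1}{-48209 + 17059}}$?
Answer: $- \frac{3273}{7519823} \approx -0.00043525$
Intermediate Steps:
$c{\left(b \right)} = \frac{11}{b}$
$G = - \frac{7519823}{3273}$ ($G = \frac{\left(-120\right)^{2}}{-1091} + \frac{11 \cdot \frac{1}{150}}{\frac{1}{-48209 + 17059}} = 14400 \left(- \frac{1}{1091}\right) + \frac{11 \cdot \frac{1}{150}}{\frac{1}{-31150}} = - \frac{14400}{1091} + \frac{11}{150 \left(- \frac{1}{31150}\right)} = - \frac{14400}{1091} + \frac{11}{150} \left(-31150\right) = - \frac{14400}{1091} - \frac{6853}{3} = - \frac{7519823}{3273} \approx -2297.5$)
$\frac{1}{G} = \frac{1}{- \frac{7519823}{3273}} = - \frac{3273}{7519823}$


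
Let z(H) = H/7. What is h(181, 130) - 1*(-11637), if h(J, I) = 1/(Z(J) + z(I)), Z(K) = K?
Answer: 16256896/1397 ≈ 11637.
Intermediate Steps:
z(H) = H/7 (z(H) = H*(⅐) = H/7)
h(J, I) = 1/(J + I/7)
h(181, 130) - 1*(-11637) = 7/(130 + 7*181) - 1*(-11637) = 7/(130 + 1267) + 11637 = 7/1397 + 11637 = 16256896/1397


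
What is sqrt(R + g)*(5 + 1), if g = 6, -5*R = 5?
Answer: 6*sqrt(5) ≈ 13.416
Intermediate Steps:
R = -1 (R = -1/5*5 = -1)
sqrt(R + g)*(5 + 1) = sqrt(-1 + 6)*(5 + 1) = sqrt(5)*6 = 6*sqrt(5)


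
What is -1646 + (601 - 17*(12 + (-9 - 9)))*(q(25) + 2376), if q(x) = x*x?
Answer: 2108057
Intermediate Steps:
q(x) = x**2
-1646 + (601 - 17*(12 + (-9 - 9)))*(q(25) + 2376) = -1646 + (601 - 17*(12 + (-9 - 9)))*(25**2 + 2376) = -1646 + (601 - 17*(12 - 18))*(625 + 2376) = -1646 + (601 - 17*(-6))*3001 = -1646 + (601 + 102)*3001 = -1646 + 703*3001 = -1646 + 2109703 = 2108057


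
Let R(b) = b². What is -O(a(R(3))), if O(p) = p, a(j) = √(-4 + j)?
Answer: -√5 ≈ -2.2361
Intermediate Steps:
-O(a(R(3))) = -√(-4 + 3²) = -√(-4 + 9) = -√5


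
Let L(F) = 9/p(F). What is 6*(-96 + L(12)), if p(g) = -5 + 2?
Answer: -594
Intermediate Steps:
p(g) = -3
L(F) = -3 (L(F) = 9/(-3) = 9*(-1/3) = -3)
6*(-96 + L(12)) = 6*(-96 - 3) = 6*(-99) = -594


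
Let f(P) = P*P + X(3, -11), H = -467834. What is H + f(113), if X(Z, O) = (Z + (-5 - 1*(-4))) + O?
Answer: -455074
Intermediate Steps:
X(Z, O) = -1 + O + Z (X(Z, O) = (Z + (-5 + 4)) + O = (Z - 1) + O = (-1 + Z) + O = -1 + O + Z)
f(P) = -9 + P² (f(P) = P*P + (-1 - 11 + 3) = P² - 9 = -9 + P²)
H + f(113) = -467834 + (-9 + 113²) = -467834 + (-9 + 12769) = -467834 + 12760 = -455074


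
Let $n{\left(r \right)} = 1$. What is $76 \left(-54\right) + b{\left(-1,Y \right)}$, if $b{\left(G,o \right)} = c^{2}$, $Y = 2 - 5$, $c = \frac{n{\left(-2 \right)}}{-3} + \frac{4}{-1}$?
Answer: $- \frac{36767}{9} \approx -4085.2$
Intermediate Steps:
$c = - \frac{13}{3}$ ($c = 1 \frac{1}{-3} + \frac{4}{-1} = 1 \left(- \frac{1}{3}\right) + 4 \left(-1\right) = - \frac{1}{3} - 4 = - \frac{13}{3} \approx -4.3333$)
$Y = -3$ ($Y = 2 - 5 = -3$)
$b{\left(G,o \right)} = \frac{169}{9}$ ($b{\left(G,o \right)} = \left(- \frac{13}{3}\right)^{2} = \frac{169}{9}$)
$76 \left(-54\right) + b{\left(-1,Y \right)} = 76 \left(-54\right) + \frac{169}{9} = -4104 + \frac{169}{9} = - \frac{36767}{9}$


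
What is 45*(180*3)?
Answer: 24300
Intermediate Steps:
45*(180*3) = 45*540 = 24300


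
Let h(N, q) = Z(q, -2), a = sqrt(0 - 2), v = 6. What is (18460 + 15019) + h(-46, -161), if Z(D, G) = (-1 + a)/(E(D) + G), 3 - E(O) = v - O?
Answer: 5557515/166 - I*sqrt(2)/166 ≈ 33479.0 - 0.0085194*I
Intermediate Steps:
E(O) = -3 + O (E(O) = 3 - (6 - O) = 3 + (-6 + O) = -3 + O)
a = I*sqrt(2) (a = sqrt(-2) = I*sqrt(2) ≈ 1.4142*I)
Z(D, G) = (-1 + I*sqrt(2))/(-3 + D + G) (Z(D, G) = (-1 + I*sqrt(2))/((-3 + D) + G) = (-1 + I*sqrt(2))/(-3 + D + G))
h(N, q) = (-1 + I*sqrt(2))/(-5 + q) (h(N, q) = (-1 + I*sqrt(2))/(-3 + q - 2) = (-1 + I*sqrt(2))/(-5 + q))
(18460 + 15019) + h(-46, -161) = (18460 + 15019) + (-1 + I*sqrt(2))/(-5 - 161) = 33479 + (-1 + I*sqrt(2))/(-166) = 33479 - (-1 + I*sqrt(2))/166 = 33479 + (1/166 - I*sqrt(2)/166) = 5557515/166 - I*sqrt(2)/166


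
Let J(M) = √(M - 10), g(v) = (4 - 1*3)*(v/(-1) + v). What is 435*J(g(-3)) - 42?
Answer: -42 + 435*I*√10 ≈ -42.0 + 1375.6*I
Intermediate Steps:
g(v) = 0 (g(v) = (4 - 3)*(v*(-1) + v) = 1*(-v + v) = 1*0 = 0)
J(M) = √(-10 + M)
435*J(g(-3)) - 42 = 435*√(-10 + 0) - 42 = 435*√(-10) - 42 = 435*(I*√10) - 42 = 435*I*√10 - 42 = -42 + 435*I*√10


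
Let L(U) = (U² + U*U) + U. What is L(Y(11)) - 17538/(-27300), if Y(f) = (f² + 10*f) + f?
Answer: 534036423/4550 ≈ 1.1737e+5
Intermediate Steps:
Y(f) = f² + 11*f
L(U) = U + 2*U² (L(U) = (U² + U²) + U = 2*U² + U = U + 2*U²)
L(Y(11)) - 17538/(-27300) = (11*(11 + 11))*(1 + 2*(11*(11 + 11))) - 17538/(-27300) = (11*22)*(1 + 2*(11*22)) - 17538*(-1/27300) = 242*(1 + 2*242) + 2923/4550 = 242*(1 + 484) + 2923/4550 = 242*485 + 2923/4550 = 117370 + 2923/4550 = 534036423/4550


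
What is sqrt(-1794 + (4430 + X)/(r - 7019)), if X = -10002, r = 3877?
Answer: 2*I*sqrt(1105822187)/1571 ≈ 42.335*I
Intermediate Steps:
sqrt(-1794 + (4430 + X)/(r - 7019)) = sqrt(-1794 + (4430 - 10002)/(3877 - 7019)) = sqrt(-1794 - 5572/(-3142)) = sqrt(-1794 - 5572*(-1/3142)) = sqrt(-1794 + 2786/1571) = sqrt(-2815588/1571) = 2*I*sqrt(1105822187)/1571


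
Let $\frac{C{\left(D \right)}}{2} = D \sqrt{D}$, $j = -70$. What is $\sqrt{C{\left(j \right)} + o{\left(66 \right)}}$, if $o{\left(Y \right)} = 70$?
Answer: $\sqrt{70 - 140 i \sqrt{70}} \approx 24.934 - 23.488 i$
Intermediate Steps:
$C{\left(D \right)} = 2 D^{\frac{3}{2}}$ ($C{\left(D \right)} = 2 D \sqrt{D} = 2 D^{\frac{3}{2}}$)
$\sqrt{C{\left(j \right)} + o{\left(66 \right)}} = \sqrt{2 \left(-70\right)^{\frac{3}{2}} + 70} = \sqrt{2 \left(- 70 i \sqrt{70}\right) + 70} = \sqrt{- 140 i \sqrt{70} + 70} = \sqrt{70 - 140 i \sqrt{70}}$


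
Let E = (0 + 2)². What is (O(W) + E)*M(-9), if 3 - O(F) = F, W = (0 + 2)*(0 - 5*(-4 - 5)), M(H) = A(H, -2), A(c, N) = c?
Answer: 747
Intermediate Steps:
M(H) = H
W = 90 (W = 2*(0 - 5*(-9)) = 2*(0 + 45) = 2*45 = 90)
E = 4 (E = 2² = 4)
O(F) = 3 - F
(O(W) + E)*M(-9) = ((3 - 1*90) + 4)*(-9) = ((3 - 90) + 4)*(-9) = (-87 + 4)*(-9) = -83*(-9) = 747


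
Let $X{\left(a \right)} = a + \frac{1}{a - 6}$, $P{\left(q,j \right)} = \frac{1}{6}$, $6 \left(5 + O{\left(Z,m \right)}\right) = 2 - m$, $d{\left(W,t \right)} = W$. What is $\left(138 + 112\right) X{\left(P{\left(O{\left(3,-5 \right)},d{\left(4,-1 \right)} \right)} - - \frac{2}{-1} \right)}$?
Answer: $- \frac{69125}{141} \approx -490.25$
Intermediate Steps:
$O{\left(Z,m \right)} = - \frac{14}{3} - \frac{m}{6}$ ($O{\left(Z,m \right)} = -5 + \frac{2 - m}{6} = -5 - \left(- \frac{1}{3} + \frac{m}{6}\right) = - \frac{14}{3} - \frac{m}{6}$)
$P{\left(q,j \right)} = \frac{1}{6}$
$X{\left(a \right)} = a + \frac{1}{-6 + a}$
$\left(138 + 112\right) X{\left(P{\left(O{\left(3,-5 \right)},d{\left(4,-1 \right)} \right)} - - \frac{2}{-1} \right)} = \left(138 + 112\right) \frac{1 + \left(\frac{1}{6} - - \frac{2}{-1}\right)^{2} - 6 \left(\frac{1}{6} - - \frac{2}{-1}\right)}{-6 + \left(\frac{1}{6} - - \frac{2}{-1}\right)} = 250 \frac{1 + \left(\frac{1}{6} - \left(-2\right) \left(-1\right)\right)^{2} - 6 \left(\frac{1}{6} - \left(-2\right) \left(-1\right)\right)}{-6 + \left(\frac{1}{6} - \left(-2\right) \left(-1\right)\right)} = 250 \frac{1 + \left(\frac{1}{6} - 2\right)^{2} - 6 \left(\frac{1}{6} - 2\right)}{-6 + \left(\frac{1}{6} - 2\right)} = 250 \frac{1 + \left(- \frac{11}{6}\right)^{2} - -11}{-6 - \frac{11}{6}} = 250 \frac{1 + \frac{121}{36} + 11}{- \frac{47}{6}} = 250 \left(\left(- \frac{6}{47}\right) \frac{553}{36}\right) = 250 \left(- \frac{553}{282}\right) = - \frac{69125}{141}$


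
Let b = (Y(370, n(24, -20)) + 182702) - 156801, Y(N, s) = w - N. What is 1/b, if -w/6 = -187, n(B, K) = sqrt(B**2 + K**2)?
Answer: 1/26653 ≈ 3.7519e-5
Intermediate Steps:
w = 1122 (w = -6*(-187) = 1122)
Y(N, s) = 1122 - N
b = 26653 (b = ((1122 - 1*370) + 182702) - 156801 = ((1122 - 370) + 182702) - 156801 = (752 + 182702) - 156801 = 183454 - 156801 = 26653)
1/b = 1/26653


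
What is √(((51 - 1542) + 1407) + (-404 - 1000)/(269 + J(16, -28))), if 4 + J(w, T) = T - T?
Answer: 4*I*√391935/265 ≈ 9.4498*I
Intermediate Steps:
J(w, T) = -4 (J(w, T) = -4 + (T - T) = -4 + 0 = -4)
√(((51 - 1542) + 1407) + (-404 - 1000)/(269 + J(16, -28))) = √(((51 - 1542) + 1407) + (-404 - 1000)/(269 - 4)) = √((-1491 + 1407) - 1404/265) = √(-84 - 1404*1/265) = √(-84 - 1404/265) = √(-23664/265) = 4*I*√391935/265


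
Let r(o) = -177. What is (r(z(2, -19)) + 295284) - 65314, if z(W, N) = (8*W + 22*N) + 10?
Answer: 229793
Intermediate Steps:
z(W, N) = 10 + 8*W + 22*N
(r(z(2, -19)) + 295284) - 65314 = (-177 + 295284) - 65314 = 295107 - 65314 = 229793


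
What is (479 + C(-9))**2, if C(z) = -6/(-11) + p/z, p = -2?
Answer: 2255965009/9801 ≈ 2.3018e+5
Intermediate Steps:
C(z) = 6/11 - 2/z (C(z) = -6/(-11) - 2/z = -6*(-1/11) - 2/z = 6/11 - 2/z)
(479 + C(-9))**2 = (479 + (6/11 - 2/(-9)))**2 = (479 + (6/11 - 2*(-1/9)))**2 = (479 + (6/11 + 2/9))**2 = (479 + 76/99)**2 = (47497/99)**2 = 2255965009/9801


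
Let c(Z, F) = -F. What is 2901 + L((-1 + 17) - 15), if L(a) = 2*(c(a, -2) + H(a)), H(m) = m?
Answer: 2907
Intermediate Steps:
L(a) = 4 + 2*a (L(a) = 2*(-1*(-2) + a) = 2*(2 + a) = 4 + 2*a)
2901 + L((-1 + 17) - 15) = 2901 + (4 + 2*((-1 + 17) - 15)) = 2901 + (4 + 2*(16 - 15)) = 2901 + (4 + 2*1) = 2901 + (4 + 2) = 2901 + 6 = 2907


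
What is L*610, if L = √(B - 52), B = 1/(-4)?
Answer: 305*I*√209 ≈ 4409.3*I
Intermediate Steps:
B = -¼ ≈ -0.25000
L = I*√209/2 (L = √(-¼ - 52) = √(-209/4) = I*√209/2 ≈ 7.2284*I)
L*610 = (I*√209/2)*610 = 305*I*√209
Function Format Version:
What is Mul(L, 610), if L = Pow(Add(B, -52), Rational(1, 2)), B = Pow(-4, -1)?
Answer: Mul(305, I, Pow(209, Rational(1, 2))) ≈ Mul(4409.3, I)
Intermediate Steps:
B = Rational(-1, 4) ≈ -0.25000
L = Mul(Rational(1, 2), I, Pow(209, Rational(1, 2))) (L = Pow(Add(Rational(-1, 4), -52), Rational(1, 2)) = Pow(Rational(-209, 4), Rational(1, 2)) = Mul(Rational(1, 2), I, Pow(209, Rational(1, 2))) ≈ Mul(7.2284, I))
Mul(L, 610) = Mul(Mul(Rational(1, 2), I, Pow(209, Rational(1, 2))), 610) = Mul(305, I, Pow(209, Rational(1, 2)))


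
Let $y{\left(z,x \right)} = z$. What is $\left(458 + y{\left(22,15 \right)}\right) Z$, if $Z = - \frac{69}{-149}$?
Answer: $\frac{33120}{149} \approx 222.28$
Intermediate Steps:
$Z = \frac{69}{149}$ ($Z = \left(-69\right) \left(- \frac{1}{149}\right) = \frac{69}{149} \approx 0.46309$)
$\left(458 + y{\left(22,15 \right)}\right) Z = \left(458 + 22\right) \frac{69}{149} = 480 \cdot \frac{69}{149} = \frac{33120}{149}$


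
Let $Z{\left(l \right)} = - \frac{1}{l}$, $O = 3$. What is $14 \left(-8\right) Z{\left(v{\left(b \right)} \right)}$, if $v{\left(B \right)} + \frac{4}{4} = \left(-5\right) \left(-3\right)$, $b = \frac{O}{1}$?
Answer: $8$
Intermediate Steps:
$b = 3$ ($b = \frac{3}{1} = 3 \cdot 1 = 3$)
$v{\left(B \right)} = 14$ ($v{\left(B \right)} = -1 - -15 = -1 + 15 = 14$)
$14 \left(-8\right) Z{\left(v{\left(b \right)} \right)} = 14 \left(-8\right) \left(- \frac{1}{14}\right) = - 112 \left(\left(-1\right) \frac{1}{14}\right) = \left(-112\right) \left(- \frac{1}{14}\right) = 8$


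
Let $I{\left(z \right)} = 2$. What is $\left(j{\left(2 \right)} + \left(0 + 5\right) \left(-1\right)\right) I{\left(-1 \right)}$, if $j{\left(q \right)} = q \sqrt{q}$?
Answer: $-10 + 4 \sqrt{2} \approx -4.3431$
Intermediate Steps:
$j{\left(q \right)} = q^{\frac{3}{2}}$
$\left(j{\left(2 \right)} + \left(0 + 5\right) \left(-1\right)\right) I{\left(-1 \right)} = \left(2^{\frac{3}{2}} + \left(0 + 5\right) \left(-1\right)\right) 2 = \left(2 \sqrt{2} + 5 \left(-1\right)\right) 2 = \left(2 \sqrt{2} - 5\right) 2 = \left(-5 + 2 \sqrt{2}\right) 2 = -10 + 4 \sqrt{2}$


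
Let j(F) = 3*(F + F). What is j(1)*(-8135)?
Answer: -48810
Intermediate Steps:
j(F) = 6*F (j(F) = 3*(2*F) = 6*F)
j(1)*(-8135) = (6*1)*(-8135) = 6*(-8135) = -48810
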